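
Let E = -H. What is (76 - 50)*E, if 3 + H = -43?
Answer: 1196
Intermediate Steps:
H = -46 (H = -3 - 43 = -46)
E = 46 (E = -1*(-46) = 46)
(76 - 50)*E = (76 - 50)*46 = 26*46 = 1196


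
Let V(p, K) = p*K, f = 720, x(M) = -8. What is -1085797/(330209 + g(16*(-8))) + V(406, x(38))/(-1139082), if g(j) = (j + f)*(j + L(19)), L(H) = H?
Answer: -88282063319/21616603203 ≈ -4.0840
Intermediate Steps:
V(p, K) = K*p
g(j) = (19 + j)*(720 + j) (g(j) = (j + 720)*(j + 19) = (720 + j)*(19 + j) = (19 + j)*(720 + j))
-1085797/(330209 + g(16*(-8))) + V(406, x(38))/(-1139082) = -1085797/(330209 + (13680 + (16*(-8))² + 739*(16*(-8)))) - 8*406/(-1139082) = -1085797/(330209 + (13680 + (-128)² + 739*(-128))) - 3248*(-1/1139082) = -1085797/(330209 + (13680 + 16384 - 94592)) + 232/81363 = -1085797/(330209 - 64528) + 232/81363 = -1085797/265681 + 232/81363 = -88282063319/21616603203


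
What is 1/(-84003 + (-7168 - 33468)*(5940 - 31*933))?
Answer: 1/933853185 ≈ 1.0708e-9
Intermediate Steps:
1/(-84003 + (-7168 - 33468)*(5940 - 31*933)) = 1/(-84003 - 40636*(5940 - 28923)) = 1/(-84003 - 40636*(-22983)) = 1/(-84003 + 933937188) = 1/933853185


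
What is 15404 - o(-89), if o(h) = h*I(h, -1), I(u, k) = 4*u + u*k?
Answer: -8359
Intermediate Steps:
I(u, k) = 4*u + k*u
o(h) = 3*h² (o(h) = h*(h*(4 - 1)) = h*(h*3) = h*(3*h) = 3*h²)
15404 - o(-89) = 15404 - 3*(-89)² = 15404 - 3*7921 = 15404 - 1*23763 = 15404 - 23763 = -8359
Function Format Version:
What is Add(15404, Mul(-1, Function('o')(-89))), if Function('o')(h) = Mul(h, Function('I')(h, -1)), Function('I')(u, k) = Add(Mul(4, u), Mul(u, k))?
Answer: -8359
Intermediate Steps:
Function('I')(u, k) = Add(Mul(4, u), Mul(k, u))
Function('o')(h) = Mul(3, Pow(h, 2)) (Function('o')(h) = Mul(h, Mul(h, Add(4, -1))) = Mul(h, Mul(h, 3)) = Mul(h, Mul(3, h)) = Mul(3, Pow(h, 2)))
Add(15404, Mul(-1, Function('o')(-89))) = Add(15404, Mul(-1, Mul(3, Pow(-89, 2)))) = Add(15404, Mul(-1, Mul(3, 7921))) = Add(15404, Mul(-1, 23763)) = Add(15404, -23763) = -8359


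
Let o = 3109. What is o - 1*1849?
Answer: 1260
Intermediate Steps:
o - 1*1849 = 3109 - 1*1849 = 3109 - 1849 = 1260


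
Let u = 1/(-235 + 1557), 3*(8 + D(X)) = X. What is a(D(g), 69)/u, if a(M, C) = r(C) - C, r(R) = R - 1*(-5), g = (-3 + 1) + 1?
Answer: 6610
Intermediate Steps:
g = -1 (g = -2 + 1 = -1)
r(R) = 5 + R (r(R) = R + 5 = 5 + R)
D(X) = -8 + X/3
u = 1/1322 ≈ 0.00075643
a(M, C) = 5 (a(M, C) = (5 + C) - C = 5)
a(D(g), 69)/u = 5/(1/1322) = 5*1322 = 6610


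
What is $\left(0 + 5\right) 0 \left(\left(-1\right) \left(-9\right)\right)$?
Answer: $0$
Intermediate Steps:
$\left(0 + 5\right) 0 \left(\left(-1\right) \left(-9\right)\right) = 5 \cdot 0 \cdot 9 = 0 \cdot 9 = 0$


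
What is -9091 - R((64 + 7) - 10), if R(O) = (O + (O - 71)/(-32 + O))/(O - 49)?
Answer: -3165427/348 ≈ -9096.0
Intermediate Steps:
R(O) = (O + (-71 + O)/(-32 + O))/(-49 + O)
-9091 - R((64 + 7) - 10) = -9091 - (-71 + ((64 + 7) - 10)² - 31*((64 + 7) - 10))/(1568 + ((64 + 7) - 10)² - 81*((64 + 7) - 10)) = -9091 - (-71 + (71 - 10)² - 31*(71 - 10))/(1568 + (71 - 10)² - 81*(71 - 10)) = -9091 - (-71 + 61² - 31*61)/(1568 + 61² - 81*61) = -9091 - (-71 + 3721 - 1891)/(1568 + 3721 - 4941) = -9091 - 1759/348 = -3165427/348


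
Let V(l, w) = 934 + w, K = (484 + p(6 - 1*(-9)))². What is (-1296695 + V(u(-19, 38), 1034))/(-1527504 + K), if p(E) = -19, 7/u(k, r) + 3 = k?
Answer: 1294727/1311279 ≈ 0.98738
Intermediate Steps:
u(k, r) = 7/(-3 + k)
K = 216225 (K = (484 - 19)² = 465² = 216225)
(-1296695 + V(u(-19, 38), 1034))/(-1527504 + K) = (-1296695 + (934 + 1034))/(-1527504 + 216225) = (-1296695 + 1968)/(-1311279) = -1294727*(-1/1311279) = 1294727/1311279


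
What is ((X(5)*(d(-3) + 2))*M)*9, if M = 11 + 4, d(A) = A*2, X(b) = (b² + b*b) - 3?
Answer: -25380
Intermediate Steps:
X(b) = -3 + 2*b² (X(b) = (b² + b²) - 3 = 2*b² - 3 = -3 + 2*b²)
d(A) = 2*A
M = 15
((X(5)*(d(-3) + 2))*M)*9 = (((-3 + 2*5²)*(2*(-3) + 2))*15)*9 = (((-3 + 2*25)*(-6 + 2))*15)*9 = (((-3 + 50)*(-4))*15)*9 = ((47*(-4))*15)*9 = -188*15*9 = -2820*9 = -25380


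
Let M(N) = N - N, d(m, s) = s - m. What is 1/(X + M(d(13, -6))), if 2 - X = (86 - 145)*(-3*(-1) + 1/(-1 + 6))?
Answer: 5/954 ≈ 0.0052411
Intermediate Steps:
M(N) = 0
X = 954/5 (X = 2 - (86 - 145)*(-3*(-1) + 1/(-1 + 6)) = 2 - (-59)*(3 + 1/5) = 2 - (-59)*16/5 = 2 - 1*(-944/5) = 2 + 944/5 = 954/5 ≈ 190.80)
1/(X + M(d(13, -6))) = 1/(954/5 + 0) = 1/(954/5) = 5/954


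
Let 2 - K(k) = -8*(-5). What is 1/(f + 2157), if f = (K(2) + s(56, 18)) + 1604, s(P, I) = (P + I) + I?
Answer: 1/3815 ≈ 0.00026212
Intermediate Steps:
s(P, I) = P + 2*I (s(P, I) = (I + P) + I = P + 2*I)
K(k) = -38 (K(k) = 2 - (-8)*(-5) = 2 - 1*40 = 2 - 40 = -38)
f = 1658 (f = (-38 + (56 + 2*18)) + 1604 = (-38 + (56 + 36)) + 1604 = (-38 + 92) + 1604 = 54 + 1604 = 1658)
1/(f + 2157) = 1/(1658 + 2157) = 1/3815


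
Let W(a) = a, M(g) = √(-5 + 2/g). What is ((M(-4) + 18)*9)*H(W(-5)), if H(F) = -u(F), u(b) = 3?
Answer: -486 - 27*I*√22/2 ≈ -486.0 - 63.321*I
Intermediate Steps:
H(F) = -3 (H(F) = -1*3 = -3)
((M(-4) + 18)*9)*H(W(-5)) = ((√(-5 + 2/(-4)) + 18)*9)*(-3) = ((√(-5 + 2*(-¼)) + 18)*9)*(-3) = ((√(-5 - ½) + 18)*9)*(-3) = ((√(-11/2) + 18)*9)*(-3) = ((I*√22/2 + 18)*9)*(-3) = ((18 + I*√22/2)*9)*(-3) = (162 + 9*I*√22/2)*(-3) = -486 - 27*I*√22/2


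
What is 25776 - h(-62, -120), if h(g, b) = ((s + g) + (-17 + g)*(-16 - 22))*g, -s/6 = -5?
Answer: 209916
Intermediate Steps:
s = 30 (s = -6*(-5) = 30)
h(g, b) = g*(676 - 37*g) (h(g, b) = ((30 + g) + (-17 + g)*(-16 - 22))*g = ((30 + g) + (-17 + g)*(-38))*g = ((30 + g) + (646 - 38*g))*g = (676 - 37*g)*g = g*(676 - 37*g))
25776 - h(-62, -120) = 25776 - (-62)*(676 - 37*(-62)) = 25776 - (-62)*(676 + 2294) = 25776 - (-62)*2970 = 25776 - 1*(-184140) = 25776 + 184140 = 209916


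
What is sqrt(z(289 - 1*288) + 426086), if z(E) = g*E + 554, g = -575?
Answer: sqrt(426065) ≈ 652.74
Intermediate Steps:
z(E) = 554 - 575*E (z(E) = -575*E + 554 = 554 - 575*E)
sqrt(z(289 - 1*288) + 426086) = sqrt((554 - 575*(289 - 1*288)) + 426086) = sqrt((554 - 575*(289 - 288)) + 426086) = sqrt((554 - 575*1) + 426086) = sqrt((554 - 575) + 426086) = sqrt(-21 + 426086) = sqrt(426065)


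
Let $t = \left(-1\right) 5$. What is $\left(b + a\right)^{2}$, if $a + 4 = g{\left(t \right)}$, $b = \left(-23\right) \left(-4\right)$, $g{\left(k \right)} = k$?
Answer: $6889$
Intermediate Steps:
$t = -5$
$b = 92$
$a = -9$ ($a = -4 - 5 = -9$)
$\left(b + a\right)^{2} = \left(92 - 9\right)^{2} = 83^{2} = 6889$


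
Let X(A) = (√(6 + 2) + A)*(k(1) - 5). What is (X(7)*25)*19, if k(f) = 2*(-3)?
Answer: -36575 - 10450*√2 ≈ -51354.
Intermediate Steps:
k(f) = -6
X(A) = -22*√2 - 11*A (X(A) = (√(6 + 2) + A)*(-6 - 5) = (√8 + A)*(-11) = (2*√2 + A)*(-11) = (A + 2*√2)*(-11) = -22*√2 - 11*A)
(X(7)*25)*19 = ((-22*√2 - 11*7)*25)*19 = ((-22*√2 - 77)*25)*19 = ((-77 - 22*√2)*25)*19 = (-1925 - 550*√2)*19 = -36575 - 10450*√2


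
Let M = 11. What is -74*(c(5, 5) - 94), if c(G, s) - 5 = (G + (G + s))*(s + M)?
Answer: -11174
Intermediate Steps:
c(G, s) = 5 + (11 + s)*(s + 2*G) (c(G, s) = 5 + (G + (G + s))*(s + 11) = 5 + (s + 2*G)*(11 + s) = 5 + (11 + s)*(s + 2*G))
-74*(c(5, 5) - 94) = -74*((5 + 5² + 11*5 + 22*5 + 2*5*5) - 94) = -74*((5 + 25 + 55 + 110 + 50) - 94) = -74*(245 - 94) = -74*151 = -11174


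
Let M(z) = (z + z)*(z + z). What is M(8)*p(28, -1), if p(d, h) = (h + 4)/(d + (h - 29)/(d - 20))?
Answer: 3072/97 ≈ 31.670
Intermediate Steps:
M(z) = 4*z² (M(z) = (2*z)*(2*z) = 4*z²)
p(d, h) = (4 + h)/(d + (-29 + h)/(-20 + d))
M(8)*p(28, -1) = (4*8²)*((-80 - 20*(-1) + 4*28 + 28*(-1))/(-29 - 1 + 28² - 20*28)) = (4*64)*((-80 + 20 + 112 - 28)/(-29 - 1 + 784 - 560)) = 256*(24/194) = 256*((1/194)*24) = 256*(12/97) = 3072/97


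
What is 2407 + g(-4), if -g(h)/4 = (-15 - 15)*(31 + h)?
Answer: 5647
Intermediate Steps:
g(h) = 3720 + 120*h (g(h) = -4*(-15 - 15)*(31 + h) = -(-120)*(31 + h) = -4*(-930 - 30*h) = 3720 + 120*h)
2407 + g(-4) = 2407 + (3720 + 120*(-4)) = 2407 + (3720 - 480) = 2407 + 3240 = 5647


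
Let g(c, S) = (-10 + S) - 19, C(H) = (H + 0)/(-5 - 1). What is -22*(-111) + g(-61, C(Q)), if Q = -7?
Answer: 14485/6 ≈ 2414.2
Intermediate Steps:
C(H) = -H/6 (C(H) = H/(-6) = H*(-1/6) = -H/6)
g(c, S) = -29 + S
-22*(-111) + g(-61, C(Q)) = -22*(-111) + (-29 - 1/6*(-7)) = 2442 + (-29 + 7/6) = 2442 - 167/6 = 14485/6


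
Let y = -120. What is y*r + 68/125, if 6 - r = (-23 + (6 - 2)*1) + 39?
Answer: 210068/125 ≈ 1680.5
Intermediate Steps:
r = -14 (r = 6 - ((-23 + (6 - 2)*1) + 39) = 6 - ((-23 + 4*1) + 39) = 6 - ((-23 + 4) + 39) = 6 - (-19 + 39) = 6 - 1*20 = 6 - 20 = -14)
y*r + 68/125 = -120*(-14) + 68/125 = 1680 + 68*(1/125) = 1680 + 68/125 = 210068/125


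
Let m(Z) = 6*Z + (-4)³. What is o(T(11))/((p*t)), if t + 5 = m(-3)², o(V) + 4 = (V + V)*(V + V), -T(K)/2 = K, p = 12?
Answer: 161/6719 ≈ 0.023962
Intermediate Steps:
T(K) = -2*K
m(Z) = -64 + 6*Z (m(Z) = 6*Z - 64 = -64 + 6*Z)
o(V) = -4 + 4*V² (o(V) = -4 + (V + V)*(V + V) = -4 + (2*V)*(2*V) = -4 + 4*V²)
t = 6719 (t = -5 + (-64 + 6*(-3))² = -5 + (-64 - 18)² = -5 + (-82)² = -5 + 6724 = 6719)
o(T(11))/((p*t)) = (-4 + 4*(-2*11)²)/((12*6719)) = (-4 + 4*(-22)²)/80628 = (-4 + 4*484)*(1/80628) = (-4 + 1936)*(1/80628) = 1932*(1/80628) = 161/6719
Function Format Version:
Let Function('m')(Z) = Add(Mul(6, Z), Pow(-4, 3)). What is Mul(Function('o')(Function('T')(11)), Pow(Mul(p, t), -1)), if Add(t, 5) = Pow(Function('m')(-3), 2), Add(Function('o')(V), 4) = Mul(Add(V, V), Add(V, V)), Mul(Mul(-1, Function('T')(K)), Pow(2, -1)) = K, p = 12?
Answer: Rational(161, 6719) ≈ 0.023962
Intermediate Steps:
Function('T')(K) = Mul(-2, K)
Function('m')(Z) = Add(-64, Mul(6, Z)) (Function('m')(Z) = Add(Mul(6, Z), -64) = Add(-64, Mul(6, Z)))
Function('o')(V) = Add(-4, Mul(4, Pow(V, 2))) (Function('o')(V) = Add(-4, Mul(Add(V, V), Add(V, V))) = Add(-4, Mul(Mul(2, V), Mul(2, V))) = Add(-4, Mul(4, Pow(V, 2))))
t = 6719 (t = Add(-5, Pow(Add(-64, Mul(6, -3)), 2)) = Add(-5, Pow(Add(-64, -18), 2)) = Add(-5, Pow(-82, 2)) = Add(-5, 6724) = 6719)
Mul(Function('o')(Function('T')(11)), Pow(Mul(p, t), -1)) = Mul(Add(-4, Mul(4, Pow(Mul(-2, 11), 2))), Pow(Mul(12, 6719), -1)) = Mul(Add(-4, Mul(4, Pow(-22, 2))), Pow(80628, -1)) = Mul(Add(-4, Mul(4, 484)), Rational(1, 80628)) = Mul(Add(-4, 1936), Rational(1, 80628)) = Mul(1932, Rational(1, 80628)) = Rational(161, 6719)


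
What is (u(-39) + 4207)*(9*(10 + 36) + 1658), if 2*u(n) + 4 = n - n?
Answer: 8712760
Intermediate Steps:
u(n) = -2 (u(n) = -2 + (n - n)/2 = -2 + (1/2)*0 = -2 + 0 = -2)
(u(-39) + 4207)*(9*(10 + 36) + 1658) = (-2 + 4207)*(9*(10 + 36) + 1658) = 4205*(9*46 + 1658) = 4205*(414 + 1658) = 4205*2072 = 8712760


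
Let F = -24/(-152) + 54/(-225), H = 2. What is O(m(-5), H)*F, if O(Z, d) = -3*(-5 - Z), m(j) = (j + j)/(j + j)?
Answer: -702/475 ≈ -1.4779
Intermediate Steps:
m(j) = 1 (m(j) = (2*j)/((2*j)) = (2*j)*(1/(2*j)) = 1)
O(Z, d) = 15 + 3*Z
F = -39/475 (F = -24*(-1/152) + 54*(-1/225) = 3/19 - 6/25 = -39/475 ≈ -0.082105)
O(m(-5), H)*F = (15 + 3*1)*(-39/475) = (15 + 3)*(-39/475) = 18*(-39/475) = -702/475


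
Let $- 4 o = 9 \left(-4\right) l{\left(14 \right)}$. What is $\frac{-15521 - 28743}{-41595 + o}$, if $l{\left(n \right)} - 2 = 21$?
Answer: $\frac{11066}{10347} \approx 1.0695$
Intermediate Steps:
$l{\left(n \right)} = 23$ ($l{\left(n \right)} = 2 + 21 = 23$)
$o = 207$ ($o = - \frac{9 \left(-4\right) 23}{4} = - \frac{\left(-36\right) 23}{4} = \left(- \frac{1}{4}\right) \left(-828\right) = 207$)
$\frac{-15521 - 28743}{-41595 + o} = \frac{-15521 - 28743}{-41595 + 207} = - \frac{44264}{-41388} = \left(-44264\right) \left(- \frac{1}{41388}\right) = \frac{11066}{10347}$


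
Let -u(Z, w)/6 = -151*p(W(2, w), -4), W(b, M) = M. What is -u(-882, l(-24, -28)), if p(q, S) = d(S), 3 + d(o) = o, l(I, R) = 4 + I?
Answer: 6342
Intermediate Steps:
d(o) = -3 + o
p(q, S) = -3 + S
u(Z, w) = -6342 (u(Z, w) = -(-906)*(-3 - 4) = -(-906)*(-7) = -6*1057 = -6342)
-u(-882, l(-24, -28)) = -1*(-6342) = 6342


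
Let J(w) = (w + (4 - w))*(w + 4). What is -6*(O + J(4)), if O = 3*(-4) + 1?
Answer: -126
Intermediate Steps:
O = -11 (O = -12 + 1 = -11)
J(w) = 16 + 4*w (J(w) = 4*(4 + w) = 16 + 4*w)
-6*(O + J(4)) = -6*(-11 + (16 + 4*4)) = -6*(-11 + (16 + 16)) = -6*(-11 + 32) = -6*21 = -126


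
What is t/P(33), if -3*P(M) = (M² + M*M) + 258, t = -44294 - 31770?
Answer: 19016/203 ≈ 93.675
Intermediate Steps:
t = -76064
P(M) = -86 - 2*M²/3 (P(M) = -((M² + M*M) + 258)/3 = -((M² + M²) + 258)/3 = -(2*M² + 258)/3 = -(258 + 2*M²)/3 = -86 - 2*M²/3)
t/P(33) = -76064/(-86 - ⅔*33²) = -76064/(-86 - ⅔*1089) = -76064/(-86 - 726) = -76064/(-812) = -76064*(-1/812) = 19016/203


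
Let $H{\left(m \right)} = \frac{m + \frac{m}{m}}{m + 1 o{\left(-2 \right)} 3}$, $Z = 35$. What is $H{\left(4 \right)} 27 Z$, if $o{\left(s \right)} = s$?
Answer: $- \frac{4725}{2} \approx -2362.5$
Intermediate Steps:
$H{\left(m \right)} = \frac{1 + m}{-6 + m}$ ($H{\left(m \right)} = \frac{m + \frac{m}{m}}{m + 1 \left(-2\right) 3} = \frac{m + 1}{m - 6} = \frac{1 + m}{m - 6} = \frac{1 + m}{-6 + m}$)
$H{\left(4 \right)} 27 Z = \frac{1 + 4}{-6 + 4} \cdot 27 \cdot 35 = \frac{1}{-2} \cdot 5 \cdot 27 \cdot 35 = \left(- \frac{1}{2}\right) 5 \cdot 27 \cdot 35 = \left(- \frac{5}{2}\right) 27 \cdot 35 = \left(- \frac{135}{2}\right) 35 = - \frac{4725}{2}$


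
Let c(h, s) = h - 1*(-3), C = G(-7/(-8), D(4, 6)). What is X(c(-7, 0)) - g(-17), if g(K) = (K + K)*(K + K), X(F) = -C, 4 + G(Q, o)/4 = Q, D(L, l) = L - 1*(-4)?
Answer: -2287/2 ≈ -1143.5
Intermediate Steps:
D(L, l) = 4 + L (D(L, l) = L + 4 = 4 + L)
G(Q, o) = -16 + 4*Q
C = -25/2 (C = -16 + 4*(-7/(-8)) = -16 + 4*(-7*(-⅛)) = -16 + 4*(7/8) = -16 + 7/2 = -25/2 ≈ -12.500)
c(h, s) = 3 + h (c(h, s) = h + 3 = 3 + h)
X(F) = 25/2 (X(F) = -1*(-25/2) = 25/2)
g(K) = 4*K² (g(K) = (2*K)*(2*K) = 4*K²)
X(c(-7, 0)) - g(-17) = 25/2 - 4*(-17)² = 25/2 - 4*289 = 25/2 - 1*1156 = 25/2 - 1156 = -2287/2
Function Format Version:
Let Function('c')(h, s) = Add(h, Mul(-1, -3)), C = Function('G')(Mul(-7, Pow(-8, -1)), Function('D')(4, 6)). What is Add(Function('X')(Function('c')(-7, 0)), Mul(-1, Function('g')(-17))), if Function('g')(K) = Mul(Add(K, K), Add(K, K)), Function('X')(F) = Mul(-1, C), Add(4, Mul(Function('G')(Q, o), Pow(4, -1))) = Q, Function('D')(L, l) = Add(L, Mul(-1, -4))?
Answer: Rational(-2287, 2) ≈ -1143.5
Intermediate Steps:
Function('D')(L, l) = Add(4, L) (Function('D')(L, l) = Add(L, 4) = Add(4, L))
Function('G')(Q, o) = Add(-16, Mul(4, Q))
C = Rational(-25, 2) (C = Add(-16, Mul(4, Mul(-7, Pow(-8, -1)))) = Add(-16, Mul(4, Mul(-7, Rational(-1, 8)))) = Add(-16, Mul(4, Rational(7, 8))) = Add(-16, Rational(7, 2)) = Rational(-25, 2) ≈ -12.500)
Function('c')(h, s) = Add(3, h) (Function('c')(h, s) = Add(h, 3) = Add(3, h))
Function('X')(F) = Rational(25, 2) (Function('X')(F) = Mul(-1, Rational(-25, 2)) = Rational(25, 2))
Function('g')(K) = Mul(4, Pow(K, 2)) (Function('g')(K) = Mul(Mul(2, K), Mul(2, K)) = Mul(4, Pow(K, 2)))
Add(Function('X')(Function('c')(-7, 0)), Mul(-1, Function('g')(-17))) = Add(Rational(25, 2), Mul(-1, Mul(4, Pow(-17, 2)))) = Add(Rational(25, 2), Mul(-1, Mul(4, 289))) = Add(Rational(25, 2), Mul(-1, 1156)) = Add(Rational(25, 2), -1156) = Rational(-2287, 2)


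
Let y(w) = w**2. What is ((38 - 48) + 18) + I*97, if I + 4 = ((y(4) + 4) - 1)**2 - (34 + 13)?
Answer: 30078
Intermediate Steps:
I = 310 (I = -4 + (((4**2 + 4) - 1)**2 - (34 + 13)) = -4 + (((16 + 4) - 1)**2 - 1*47) = -4 + ((20 - 1)**2 - 47) = -4 + (19**2 - 47) = -4 + (361 - 47) = -4 + 314 = 310)
((38 - 48) + 18) + I*97 = ((38 - 48) + 18) + 310*97 = (-10 + 18) + 30070 = 8 + 30070 = 30078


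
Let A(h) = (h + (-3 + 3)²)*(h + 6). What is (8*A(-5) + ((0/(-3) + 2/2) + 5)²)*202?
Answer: -808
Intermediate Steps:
A(h) = h*(6 + h) (A(h) = (h + 0²)*(6 + h) = (h + 0)*(6 + h) = h*(6 + h))
(8*A(-5) + ((0/(-3) + 2/2) + 5)²)*202 = (8*(-5*(6 - 5)) + ((0/(-3) + 2/2) + 5)²)*202 = (8*(-5*1) + ((0*(-⅓) + 2*(½)) + 5)²)*202 = (8*(-5) + ((0 + 1) + 5)²)*202 = (-40 + (1 + 5)²)*202 = (-40 + 6²)*202 = (-40 + 36)*202 = -4*202 = -808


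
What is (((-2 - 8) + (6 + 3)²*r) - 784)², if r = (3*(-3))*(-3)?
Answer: 1940449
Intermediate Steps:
r = 27 (r = -9*(-3) = 27)
(((-2 - 8) + (6 + 3)²*r) - 784)² = (((-2 - 8) + (6 + 3)²*27) - 784)² = ((-10 + 9²*27) - 784)² = ((-10 + 81*27) - 784)² = ((-10 + 2187) - 784)² = (2177 - 784)² = 1393² = 1940449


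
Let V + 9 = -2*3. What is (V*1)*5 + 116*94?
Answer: 10829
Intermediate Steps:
V = -15 (V = -9 - 2*3 = -9 - 6 = -15)
(V*1)*5 + 116*94 = -15*1*5 + 116*94 = -15*5 + 10904 = -75 + 10904 = 10829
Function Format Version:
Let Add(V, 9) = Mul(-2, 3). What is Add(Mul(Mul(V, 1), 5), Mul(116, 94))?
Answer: 10829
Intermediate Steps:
V = -15 (V = Add(-9, Mul(-2, 3)) = Add(-9, -6) = -15)
Add(Mul(Mul(V, 1), 5), Mul(116, 94)) = Add(Mul(Mul(-15, 1), 5), Mul(116, 94)) = Add(Mul(-15, 5), 10904) = Add(-75, 10904) = 10829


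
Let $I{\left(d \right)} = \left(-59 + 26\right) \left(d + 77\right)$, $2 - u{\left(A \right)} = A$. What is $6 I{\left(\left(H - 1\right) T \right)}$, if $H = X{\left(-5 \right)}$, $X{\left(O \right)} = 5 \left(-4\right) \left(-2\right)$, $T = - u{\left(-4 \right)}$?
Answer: $31086$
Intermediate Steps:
$u{\left(A \right)} = 2 - A$
$T = -6$ ($T = - (2 - -4) = - (2 + 4) = \left(-1\right) 6 = -6$)
$X{\left(O \right)} = 40$ ($X{\left(O \right)} = \left(-20\right) \left(-2\right) = 40$)
$H = 40$
$I{\left(d \right)} = -2541 - 33 d$ ($I{\left(d \right)} = - 33 \left(77 + d\right) = -2541 - 33 d$)
$6 I{\left(\left(H - 1\right) T \right)} = 6 \left(-2541 - 33 \left(40 - 1\right) \left(-6\right)\right) = 6 \left(-2541 - 33 \cdot 39 \left(-6\right)\right) = 6 \left(-2541 - -7722\right) = 6 \left(-2541 + 7722\right) = 6 \cdot 5181 = 31086$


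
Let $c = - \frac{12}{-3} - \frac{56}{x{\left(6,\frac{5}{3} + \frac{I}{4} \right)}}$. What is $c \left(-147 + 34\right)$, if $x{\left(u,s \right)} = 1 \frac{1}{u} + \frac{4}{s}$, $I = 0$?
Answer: $\frac{22148}{11} \approx 2013.5$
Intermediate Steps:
$x{\left(u,s \right)} = \frac{1}{u} + \frac{4}{s}$
$c = - \frac{196}{11}$ ($c = - \frac{12}{-3} - \frac{56}{\frac{1}{6} + \frac{4}{\frac{5}{3} + \frac{0}{4}}} = \left(-12\right) \left(- \frac{1}{3}\right) - \frac{56}{\frac{1}{6} + \frac{4}{5 \cdot \frac{1}{3} + 0 \cdot \frac{1}{4}}} = 4 - \frac{56}{\frac{1}{6} + \frac{4}{\frac{5}{3} + 0}} = 4 - \frac{56}{\frac{1}{6} + \frac{4}{\frac{5}{3}}} = 4 - \frac{56}{\frac{1}{6} + 4 \cdot \frac{3}{5}} = 4 - \frac{56}{\frac{1}{6} + \frac{12}{5}} = 4 - \frac{56}{\frac{77}{30}} = 4 - \frac{240}{11} = - \frac{196}{11} \approx -17.818$)
$c \left(-147 + 34\right) = - \frac{196 \left(-147 + 34\right)}{11} = \left(- \frac{196}{11}\right) \left(-113\right) = \frac{22148}{11}$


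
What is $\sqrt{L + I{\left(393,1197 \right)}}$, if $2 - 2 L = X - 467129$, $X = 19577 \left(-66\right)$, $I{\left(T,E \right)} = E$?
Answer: $\frac{\sqrt{3523214}}{2} \approx 938.51$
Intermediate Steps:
$X = -1292082$
$L = \frac{1759213}{2}$ ($L = 1 - \frac{-1292082 - 467129}{2} = 1 - - \frac{1759211}{2} = 1 + \frac{1759211}{2} = \frac{1759213}{2} \approx 8.7961 \cdot 10^{5}$)
$\sqrt{L + I{\left(393,1197 \right)}} = \sqrt{\frac{1759213}{2} + 1197} = \sqrt{\frac{1761607}{2}} = \frac{\sqrt{3523214}}{2}$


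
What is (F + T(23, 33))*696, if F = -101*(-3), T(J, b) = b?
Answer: 233856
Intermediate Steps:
F = 303
(F + T(23, 33))*696 = (303 + 33)*696 = 336*696 = 233856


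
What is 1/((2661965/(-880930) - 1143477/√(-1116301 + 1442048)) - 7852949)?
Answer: -79406519438167391442394/623575546775418219941417482519 + 35495248837874292*√325747/623575546775418219941417482519 ≈ -1.2731e-7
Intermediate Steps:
1/((2661965/(-880930) - 1143477/√(-1116301 + 1442048)) - 7852949) = 1/((2661965*(-1/880930) - 1143477*√325747/325747) - 7852949) = 1/((-532393/176186 - 1143477*√325747/325747) - 7852949) = 1/(-1383580204907/176186 - 1143477*√325747/325747)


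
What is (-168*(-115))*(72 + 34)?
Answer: 2047920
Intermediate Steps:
(-168*(-115))*(72 + 34) = 19320*106 = 2047920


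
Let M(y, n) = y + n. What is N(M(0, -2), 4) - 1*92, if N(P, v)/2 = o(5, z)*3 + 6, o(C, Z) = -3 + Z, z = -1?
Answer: -104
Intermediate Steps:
M(y, n) = n + y
N(P, v) = -12 (N(P, v) = 2*((-3 - 1)*3 + 6) = 2*(-4*3 + 6) = 2*(-12 + 6) = 2*(-6) = -12)
N(M(0, -2), 4) - 1*92 = -12 - 1*92 = -12 - 92 = -104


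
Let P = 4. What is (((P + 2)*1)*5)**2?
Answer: 900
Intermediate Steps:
(((P + 2)*1)*5)**2 = (((4 + 2)*1)*5)**2 = ((6*1)*5)**2 = (6*5)**2 = 30**2 = 900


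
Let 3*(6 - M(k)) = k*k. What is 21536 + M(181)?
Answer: 31865/3 ≈ 10622.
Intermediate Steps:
M(k) = 6 - k²/3 (M(k) = 6 - k*k/3 = 6 - k²/3)
21536 + M(181) = 21536 + (6 - ⅓*181²) = 21536 + (6 - ⅓*32761) = 21536 + (6 - 32761/3) = 21536 - 32743/3 = 31865/3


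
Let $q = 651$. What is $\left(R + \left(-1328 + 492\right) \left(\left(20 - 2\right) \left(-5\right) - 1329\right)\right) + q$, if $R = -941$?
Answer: $1185994$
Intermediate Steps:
$\left(R + \left(-1328 + 492\right) \left(\left(20 - 2\right) \left(-5\right) - 1329\right)\right) + q = \left(-941 + \left(-1328 + 492\right) \left(\left(20 - 2\right) \left(-5\right) - 1329\right)\right) + 651 = \left(-941 - 836 \left(18 \left(-5\right) - 1329\right)\right) + 651 = \left(-941 - 836 \left(-90 - 1329\right)\right) + 651 = \left(-941 - -1186284\right) + 651 = \left(-941 + 1186284\right) + 651 = 1185343 + 651 = 1185994$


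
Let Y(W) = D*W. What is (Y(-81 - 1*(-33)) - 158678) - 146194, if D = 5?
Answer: -305112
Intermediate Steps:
Y(W) = 5*W
(Y(-81 - 1*(-33)) - 158678) - 146194 = (5*(-81 - 1*(-33)) - 158678) - 146194 = (5*(-81 + 33) - 158678) - 146194 = (5*(-48) - 158678) - 146194 = (-240 - 158678) - 146194 = -158918 - 146194 = -305112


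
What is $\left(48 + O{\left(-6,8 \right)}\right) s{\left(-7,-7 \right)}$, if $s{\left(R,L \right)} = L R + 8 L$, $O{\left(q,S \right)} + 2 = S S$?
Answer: $-770$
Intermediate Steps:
$O{\left(q,S \right)} = -2 + S^{2}$ ($O{\left(q,S \right)} = -2 + S S = -2 + S^{2}$)
$s{\left(R,L \right)} = 8 L + L R$
$\left(48 + O{\left(-6,8 \right)}\right) s{\left(-7,-7 \right)} = \left(48 - \left(2 - 8^{2}\right)\right) \left(- 7 \left(8 - 7\right)\right) = \left(48 + \left(-2 + 64\right)\right) \left(\left(-7\right) 1\right) = \left(48 + 62\right) \left(-7\right) = 110 \left(-7\right) = -770$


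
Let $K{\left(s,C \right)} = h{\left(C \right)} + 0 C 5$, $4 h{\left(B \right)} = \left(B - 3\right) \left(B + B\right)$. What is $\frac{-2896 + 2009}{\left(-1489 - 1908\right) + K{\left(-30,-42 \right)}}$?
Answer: $\frac{887}{2452} \approx 0.36175$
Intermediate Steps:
$h{\left(B \right)} = \frac{B \left(-3 + B\right)}{2}$ ($h{\left(B \right)} = \frac{\left(B - 3\right) \left(B + B\right)}{4} = \frac{\left(-3 + B\right) 2 B}{4} = \frac{2 B \left(-3 + B\right)}{4} = \frac{B \left(-3 + B\right)}{2}$)
$K{\left(s,C \right)} = \frac{C \left(-3 + C\right)}{2}$ ($K{\left(s,C \right)} = \frac{C \left(-3 + C\right)}{2} + 0 C 5 = \frac{C \left(-3 + C\right)}{2} + 0 \cdot 5 C = \frac{C \left(-3 + C\right)}{2} + 0 = \frac{C \left(-3 + C\right)}{2}$)
$\frac{-2896 + 2009}{\left(-1489 - 1908\right) + K{\left(-30,-42 \right)}} = \frac{-2896 + 2009}{\left(-1489 - 1908\right) + \frac{1}{2} \left(-42\right) \left(-3 - 42\right)} = - \frac{887}{\left(-1489 - 1908\right) + \frac{1}{2} \left(-42\right) \left(-45\right)} = - \frac{887}{-3397 + 945} = - \frac{887}{-2452} = \left(-887\right) \left(- \frac{1}{2452}\right) = \frac{887}{2452}$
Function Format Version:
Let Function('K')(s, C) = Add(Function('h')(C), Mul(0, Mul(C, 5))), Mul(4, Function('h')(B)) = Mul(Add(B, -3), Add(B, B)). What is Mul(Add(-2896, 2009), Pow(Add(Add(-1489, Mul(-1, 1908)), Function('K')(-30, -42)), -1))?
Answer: Rational(887, 2452) ≈ 0.36175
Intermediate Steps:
Function('h')(B) = Mul(Rational(1, 2), B, Add(-3, B)) (Function('h')(B) = Mul(Rational(1, 4), Mul(Add(B, -3), Add(B, B))) = Mul(Rational(1, 4), Mul(Add(-3, B), Mul(2, B))) = Mul(Rational(1, 4), Mul(2, B, Add(-3, B))) = Mul(Rational(1, 2), B, Add(-3, B)))
Function('K')(s, C) = Mul(Rational(1, 2), C, Add(-3, C)) (Function('K')(s, C) = Add(Mul(Rational(1, 2), C, Add(-3, C)), Mul(0, Mul(C, 5))) = Add(Mul(Rational(1, 2), C, Add(-3, C)), Mul(0, Mul(5, C))) = Add(Mul(Rational(1, 2), C, Add(-3, C)), 0) = Mul(Rational(1, 2), C, Add(-3, C)))
Mul(Add(-2896, 2009), Pow(Add(Add(-1489, Mul(-1, 1908)), Function('K')(-30, -42)), -1)) = Mul(Add(-2896, 2009), Pow(Add(Add(-1489, Mul(-1, 1908)), Mul(Rational(1, 2), -42, Add(-3, -42))), -1)) = Mul(-887, Pow(Add(Add(-1489, -1908), Mul(Rational(1, 2), -42, -45)), -1)) = Mul(-887, Pow(Add(-3397, 945), -1)) = Mul(-887, Pow(-2452, -1)) = Mul(-887, Rational(-1, 2452)) = Rational(887, 2452)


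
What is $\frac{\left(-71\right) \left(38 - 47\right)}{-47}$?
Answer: $- \frac{639}{47} \approx -13.596$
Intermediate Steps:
$\frac{\left(-71\right) \left(38 - 47\right)}{-47} = \left(-71\right) \left(-9\right) \left(- \frac{1}{47}\right) = 639 \left(- \frac{1}{47}\right) = - \frac{639}{47}$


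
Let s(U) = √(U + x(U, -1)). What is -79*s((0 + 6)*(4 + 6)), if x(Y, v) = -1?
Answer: -79*√59 ≈ -606.81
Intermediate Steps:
s(U) = √(-1 + U) (s(U) = √(U - 1) = √(-1 + U))
-79*s((0 + 6)*(4 + 6)) = -79*√(-1 + (0 + 6)*(4 + 6)) = -79*√(-1 + 6*10) = -79*√(-1 + 60) = -79*√59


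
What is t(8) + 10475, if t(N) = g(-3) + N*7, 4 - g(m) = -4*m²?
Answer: 10571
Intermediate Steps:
g(m) = 4 + 4*m² (g(m) = 4 - (-4)*m² = 4 + 4*m²)
t(N) = 40 + 7*N (t(N) = (4 + 4*(-3)²) + N*7 = (4 + 4*9) + 7*N = (4 + 36) + 7*N = 40 + 7*N)
t(8) + 10475 = (40 + 7*8) + 10475 = (40 + 56) + 10475 = 96 + 10475 = 10571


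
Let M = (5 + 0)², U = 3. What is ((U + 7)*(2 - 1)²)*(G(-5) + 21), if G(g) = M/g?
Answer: 160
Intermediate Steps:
M = 25 (M = 5² = 25)
G(g) = 25/g
((U + 7)*(2 - 1)²)*(G(-5) + 21) = ((3 + 7)*(2 - 1)²)*(25/(-5) + 21) = (10*1²)*(25*(-⅕) + 21) = (10*1)*(-5 + 21) = 10*16 = 160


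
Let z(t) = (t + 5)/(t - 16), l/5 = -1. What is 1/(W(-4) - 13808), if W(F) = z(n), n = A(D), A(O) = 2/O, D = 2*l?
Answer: -27/372824 ≈ -7.2420e-5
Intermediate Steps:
l = -5 (l = 5*(-1) = -5)
D = -10 (D = 2*(-5) = -10)
n = -⅕ (n = 2/(-10) = 2*(-⅒) = -⅕ ≈ -0.20000)
z(t) = (5 + t)/(-16 + t)
W(F) = -8/27 (W(F) = (5 - ⅕)/(-16 - ⅕) = (24/5)/(-81/5) = -5/81*24/5 = -8/27)
1/(W(-4) - 13808) = 1/(-8/27 - 13808) = 1/(-372824/27) = -27/372824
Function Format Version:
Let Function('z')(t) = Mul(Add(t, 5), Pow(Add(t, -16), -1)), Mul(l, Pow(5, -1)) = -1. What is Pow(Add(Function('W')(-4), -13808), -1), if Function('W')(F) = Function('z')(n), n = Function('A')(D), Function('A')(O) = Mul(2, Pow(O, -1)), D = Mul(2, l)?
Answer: Rational(-27, 372824) ≈ -7.2420e-5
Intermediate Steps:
l = -5 (l = Mul(5, -1) = -5)
D = -10 (D = Mul(2, -5) = -10)
n = Rational(-1, 5) (n = Mul(2, Pow(-10, -1)) = Mul(2, Rational(-1, 10)) = Rational(-1, 5) ≈ -0.20000)
Function('z')(t) = Mul(Pow(Add(-16, t), -1), Add(5, t)) (Function('z')(t) = Mul(Add(5, t), Pow(Add(-16, t), -1)) = Mul(Pow(Add(-16, t), -1), Add(5, t)))
Function('W')(F) = Rational(-8, 27) (Function('W')(F) = Mul(Pow(Add(-16, Rational(-1, 5)), -1), Add(5, Rational(-1, 5))) = Mul(Pow(Rational(-81, 5), -1), Rational(24, 5)) = Mul(Rational(-5, 81), Rational(24, 5)) = Rational(-8, 27))
Pow(Add(Function('W')(-4), -13808), -1) = Pow(Add(Rational(-8, 27), -13808), -1) = Pow(Rational(-372824, 27), -1) = Rational(-27, 372824)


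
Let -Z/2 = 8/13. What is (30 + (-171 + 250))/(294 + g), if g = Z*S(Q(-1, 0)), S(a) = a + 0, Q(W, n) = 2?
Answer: 1417/3790 ≈ 0.37388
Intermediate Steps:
S(a) = a
Z = -16/13 ≈ -1.2308
g = -32/13 (g = -16/13*2 = -32/13 ≈ -2.4615)
(30 + (-171 + 250))/(294 + g) = (30 + (-171 + 250))/(294 - 32/13) = (30 + 79)/(3790/13) = 109*(13/3790) = 1417/3790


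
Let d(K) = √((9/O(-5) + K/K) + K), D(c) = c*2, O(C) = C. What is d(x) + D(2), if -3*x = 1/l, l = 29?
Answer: 4 + I*√153555/435 ≈ 4.0 + 0.90083*I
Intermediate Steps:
D(c) = 2*c
x = -1/87 (x = -⅓/29 = -⅓*1/29 = -1/87 ≈ -0.011494)
d(K) = √(-⅘ + K) (d(K) = √((9/(-5) + K/K) + K) = √((9*(-⅕) + 1) + K) = √((-9/5 + 1) + K) = √(-⅘ + K))
d(x) + D(2) = √(-20 + 25*(-1/87))/5 + 2*2 = √(-20 - 25/87)/5 + 4 = √(-1765/87)/5 + 4 = (I*√153555/87)/5 + 4 = I*√153555/435 + 4 = 4 + I*√153555/435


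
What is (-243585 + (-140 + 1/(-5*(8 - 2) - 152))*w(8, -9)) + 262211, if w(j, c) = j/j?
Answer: 3364451/182 ≈ 18486.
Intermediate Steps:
w(j, c) = 1
(-243585 + (-140 + 1/(-5*(8 - 2) - 152))*w(8, -9)) + 262211 = (-243585 + (-140 + 1/(-5*(8 - 2) - 152))*1) + 262211 = (-243585 + (-140 + 1/(-5*6 - 152))*1) + 262211 = (-243585 + (-140 + 1/(-30 - 152))*1) + 262211 = (-243585 + (-140 + 1/(-182))*1) + 262211 = (-243585 + (-140 - 1/182)*1) + 262211 = (-243585 - 25481/182*1) + 262211 = (-243585 - 25481/182) + 262211 = -44357951/182 + 262211 = 3364451/182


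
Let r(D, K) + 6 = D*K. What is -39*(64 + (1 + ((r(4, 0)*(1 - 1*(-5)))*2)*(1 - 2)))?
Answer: -5343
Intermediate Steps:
r(D, K) = -6 + D*K
-39*(64 + (1 + ((r(4, 0)*(1 - 1*(-5)))*2)*(1 - 2))) = -39*(64 + (1 + (((-6 + 4*0)*(1 - 1*(-5)))*2)*(1 - 2))) = -39*(64 + (1 + (((-6 + 0)*(1 + 5))*2)*(-1))) = -39*(64 + (1 + (-6*6*2)*(-1))) = -39*(64 + (1 - 36*2*(-1))) = -39*(64 + (1 - 72*(-1))) = -39*(64 + (1 + 72)) = -39*(64 + 73) = -39*137 = -5343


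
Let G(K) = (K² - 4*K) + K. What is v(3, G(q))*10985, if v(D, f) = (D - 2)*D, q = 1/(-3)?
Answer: 32955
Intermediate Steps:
q = -⅓ ≈ -0.33333
G(K) = K² - 3*K
v(D, f) = D*(-2 + D) (v(D, f) = (-2 + D)*D = D*(-2 + D))
v(3, G(q))*10985 = (3*(-2 + 3))*10985 = (3*1)*10985 = 3*10985 = 32955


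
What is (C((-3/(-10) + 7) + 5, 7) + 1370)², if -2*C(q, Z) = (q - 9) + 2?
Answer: 747858409/400 ≈ 1.8696e+6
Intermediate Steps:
C(q, Z) = 7/2 - q/2 (C(q, Z) = -((q - 9) + 2)/2 = -((-9 + q) + 2)/2 = -(-7 + q)/2 = 7/2 - q/2)
(C((-3/(-10) + 7) + 5, 7) + 1370)² = ((7/2 - ((-3/(-10) + 7) + 5)/2) + 1370)² = ((7/2 - ((-3*(-⅒) + 7) + 5)/2) + 1370)² = ((7/2 - ((3/10 + 7) + 5)/2) + 1370)² = ((7/2 - (73/10 + 5)/2) + 1370)² = ((7/2 - ½*123/10) + 1370)² = ((7/2 - 123/20) + 1370)² = (-53/20 + 1370)² = (27347/20)² = 747858409/400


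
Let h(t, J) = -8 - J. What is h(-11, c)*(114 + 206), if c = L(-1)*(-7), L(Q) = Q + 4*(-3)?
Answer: -31680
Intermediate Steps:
L(Q) = -12 + Q (L(Q) = Q - 12 = -12 + Q)
c = 91 (c = (-12 - 1)*(-7) = -13*(-7) = 91)
h(-11, c)*(114 + 206) = (-8 - 1*91)*(114 + 206) = (-8 - 91)*320 = -99*320 = -31680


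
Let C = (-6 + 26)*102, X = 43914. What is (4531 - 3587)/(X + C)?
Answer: 472/22977 ≈ 0.020542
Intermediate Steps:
C = 2040 (C = 20*102 = 2040)
(4531 - 3587)/(X + C) = (4531 - 3587)/(43914 + 2040) = 944/45954 = 944*(1/45954) = 472/22977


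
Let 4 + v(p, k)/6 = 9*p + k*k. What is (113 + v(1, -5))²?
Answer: 85849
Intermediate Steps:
v(p, k) = -24 + 6*k² + 54*p (v(p, k) = -24 + 6*(9*p + k*k) = -24 + 6*(9*p + k²) = -24 + 6*(k² + 9*p) = -24 + (6*k² + 54*p) = -24 + 6*k² + 54*p)
(113 + v(1, -5))² = (113 + (-24 + 6*(-5)² + 54*1))² = (113 + (-24 + 6*25 + 54))² = (113 + (-24 + 150 + 54))² = (113 + 180)² = 293² = 85849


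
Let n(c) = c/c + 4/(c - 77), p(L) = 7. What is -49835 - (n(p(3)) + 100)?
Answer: -1747758/35 ≈ -49936.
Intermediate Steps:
n(c) = 1 + 4/(-77 + c)
-49835 - (n(p(3)) + 100) = -49835 - ((-73 + 7)/(-77 + 7) + 100) = -49835 - (-66/(-70) + 100) = -49835 - (-1/70*(-66) + 100) = -49835 - (33/35 + 100) = -49835 - 1*3533/35 = -49835 - 3533/35 = -1747758/35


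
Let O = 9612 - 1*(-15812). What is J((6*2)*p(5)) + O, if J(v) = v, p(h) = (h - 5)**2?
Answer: 25424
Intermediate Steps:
p(h) = (-5 + h)**2
O = 25424 (O = 9612 + 15812 = 25424)
J((6*2)*p(5)) + O = (6*2)*(-5 + 5)**2 + 25424 = 12*0**2 + 25424 = 12*0 + 25424 = 0 + 25424 = 25424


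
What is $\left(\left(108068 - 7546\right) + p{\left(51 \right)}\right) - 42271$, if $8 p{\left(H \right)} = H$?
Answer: $\frac{466059}{8} \approx 58257.0$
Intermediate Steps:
$p{\left(H \right)} = \frac{H}{8}$
$\left(\left(108068 - 7546\right) + p{\left(51 \right)}\right) - 42271 = \left(\left(108068 - 7546\right) + \frac{1}{8} \cdot 51\right) - 42271 = \left(\left(108068 - 7546\right) + \frac{51}{8}\right) - 42271 = \left(100522 + \frac{51}{8}\right) - 42271 = \frac{804227}{8} - 42271 = \frac{466059}{8}$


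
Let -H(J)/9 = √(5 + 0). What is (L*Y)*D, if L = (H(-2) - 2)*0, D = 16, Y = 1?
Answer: 0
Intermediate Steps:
H(J) = -9*√5 (H(J) = -9*√(5 + 0) = -9*√5)
L = 0 (L = (-9*√5 - 2)*0 = (-2 - 9*√5)*0 = 0)
(L*Y)*D = (0*1)*16 = 0*16 = 0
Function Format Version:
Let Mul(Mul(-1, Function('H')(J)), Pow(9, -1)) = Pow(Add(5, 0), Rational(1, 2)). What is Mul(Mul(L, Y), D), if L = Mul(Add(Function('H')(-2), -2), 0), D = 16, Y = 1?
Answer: 0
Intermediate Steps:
Function('H')(J) = Mul(-9, Pow(5, Rational(1, 2))) (Function('H')(J) = Mul(-9, Pow(Add(5, 0), Rational(1, 2))) = Mul(-9, Pow(5, Rational(1, 2))))
L = 0 (L = Mul(Add(Mul(-9, Pow(5, Rational(1, 2))), -2), 0) = Mul(Add(-2, Mul(-9, Pow(5, Rational(1, 2)))), 0) = 0)
Mul(Mul(L, Y), D) = Mul(Mul(0, 1), 16) = Mul(0, 16) = 0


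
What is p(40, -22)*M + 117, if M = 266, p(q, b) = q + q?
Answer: 21397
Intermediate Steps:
p(q, b) = 2*q
p(40, -22)*M + 117 = (2*40)*266 + 117 = 80*266 + 117 = 21280 + 117 = 21397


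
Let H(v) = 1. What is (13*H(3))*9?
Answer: 117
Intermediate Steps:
(13*H(3))*9 = (13*1)*9 = 13*9 = 117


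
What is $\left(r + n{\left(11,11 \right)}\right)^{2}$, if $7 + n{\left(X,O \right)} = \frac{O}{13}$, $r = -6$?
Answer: $\frac{24964}{169} \approx 147.72$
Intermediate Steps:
$n{\left(X,O \right)} = -7 + \frac{O}{13}$
$\left(r + n{\left(11,11 \right)}\right)^{2} = \left(-6 + \left(-7 + \frac{1}{13} \cdot 11\right)\right)^{2} = \left(-6 + \left(-7 + \frac{11}{13}\right)\right)^{2} = \left(-6 - \frac{80}{13}\right)^{2} = \left(- \frac{158}{13}\right)^{2} = \frac{24964}{169}$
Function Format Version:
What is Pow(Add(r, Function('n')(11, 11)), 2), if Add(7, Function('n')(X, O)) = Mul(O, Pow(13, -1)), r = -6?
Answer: Rational(24964, 169) ≈ 147.72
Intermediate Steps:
Function('n')(X, O) = Add(-7, Mul(Rational(1, 13), O)) (Function('n')(X, O) = Add(-7, Mul(O, Pow(13, -1))) = Add(-7, Mul(O, Rational(1, 13))) = Add(-7, Mul(Rational(1, 13), O)))
Pow(Add(r, Function('n')(11, 11)), 2) = Pow(Add(-6, Add(-7, Mul(Rational(1, 13), 11))), 2) = Pow(Add(-6, Add(-7, Rational(11, 13))), 2) = Pow(Add(-6, Rational(-80, 13)), 2) = Pow(Rational(-158, 13), 2) = Rational(24964, 169)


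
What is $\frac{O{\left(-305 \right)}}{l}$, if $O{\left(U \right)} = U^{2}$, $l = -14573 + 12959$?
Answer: $- \frac{93025}{1614} \approx -57.636$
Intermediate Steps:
$l = -1614$
$\frac{O{\left(-305 \right)}}{l} = \frac{\left(-305\right)^{2}}{-1614} = 93025 \left(- \frac{1}{1614}\right) = - \frac{93025}{1614}$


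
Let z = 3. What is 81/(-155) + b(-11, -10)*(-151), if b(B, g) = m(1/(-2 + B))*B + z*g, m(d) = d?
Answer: 8869442/2015 ≈ 4401.7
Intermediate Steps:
b(B, g) = 3*g + B/(-2 + B) (b(B, g) = B/(-2 + B) + 3*g = 3*g + B/(-2 + B))
81/(-155) + b(-11, -10)*(-151) = 81/(-155) + ((-11 + 3*(-10)*(-2 - 11))/(-2 - 11))*(-151) = 81*(-1/155) + ((-11 + 3*(-10)*(-13))/(-13))*(-151) = -81/155 - (-11 + 390)/13*(-151) = -81/155 - 1/13*379*(-151) = -81/155 - 379/13*(-151) = -81/155 + 57229/13 = 8869442/2015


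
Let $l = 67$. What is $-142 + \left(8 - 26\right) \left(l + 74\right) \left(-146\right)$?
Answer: $370406$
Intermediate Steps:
$-142 + \left(8 - 26\right) \left(l + 74\right) \left(-146\right) = -142 + \left(8 - 26\right) \left(67 + 74\right) \left(-146\right) = -142 + \left(-18\right) 141 \left(-146\right) = -142 - -370548 = -142 + 370548 = 370406$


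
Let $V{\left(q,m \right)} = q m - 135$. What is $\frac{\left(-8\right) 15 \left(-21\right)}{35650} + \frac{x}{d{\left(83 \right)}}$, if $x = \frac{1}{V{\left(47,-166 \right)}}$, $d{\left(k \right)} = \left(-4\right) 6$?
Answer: $\frac{48006541}{679089720} \approx 0.070693$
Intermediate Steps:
$d{\left(k \right)} = -24$
$V{\left(q,m \right)} = -135 + m q$ ($V{\left(q,m \right)} = m q - 135 = -135 + m q$)
$x = - \frac{1}{7937}$ ($x = \frac{1}{-135 - 7802} = \frac{1}{-7937} = - \frac{1}{7937} \approx -0.00012599$)
$\frac{\left(-8\right) 15 \left(-21\right)}{35650} + \frac{x}{d{\left(83 \right)}} = \frac{\left(-8\right) 15 \left(-21\right)}{35650} - \frac{1}{7937 \left(-24\right)} = \left(-120\right) \left(-21\right) \frac{1}{35650} - - \frac{1}{190488} = 2520 \cdot \frac{1}{35650} + \frac{1}{190488} = \frac{252}{3565} + \frac{1}{190488} = \frac{48006541}{679089720}$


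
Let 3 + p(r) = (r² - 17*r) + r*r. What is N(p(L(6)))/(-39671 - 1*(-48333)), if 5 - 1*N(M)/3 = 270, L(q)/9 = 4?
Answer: -795/8662 ≈ -0.091780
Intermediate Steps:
L(q) = 36 (L(q) = 9*4 = 36)
p(r) = -3 - 17*r + 2*r² (p(r) = -3 + ((r² - 17*r) + r*r) = -3 + ((r² - 17*r) + r²) = -3 + (-17*r + 2*r²) = -3 - 17*r + 2*r²)
N(M) = -795 (N(M) = 15 - 3*270 = 15 - 810 = -795)
N(p(L(6)))/(-39671 - 1*(-48333)) = -795/(-39671 - 1*(-48333)) = -795/(-39671 + 48333) = -795/8662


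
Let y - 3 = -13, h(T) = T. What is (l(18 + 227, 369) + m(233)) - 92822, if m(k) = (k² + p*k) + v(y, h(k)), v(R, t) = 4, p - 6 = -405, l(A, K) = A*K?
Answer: -41091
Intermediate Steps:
p = -399 (p = 6 - 405 = -399)
y = -10 (y = 3 - 13 = -10)
m(k) = 4 + k² - 399*k (m(k) = (k² - 399*k) + 4 = 4 + k² - 399*k)
(l(18 + 227, 369) + m(233)) - 92822 = ((18 + 227)*369 + (4 + 233² - 399*233)) - 92822 = (245*369 + (4 + 54289 - 92967)) - 92822 = (90405 - 38674) - 92822 = 51731 - 92822 = -41091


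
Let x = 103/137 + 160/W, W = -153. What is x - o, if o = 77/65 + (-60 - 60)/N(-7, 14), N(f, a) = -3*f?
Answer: 40397366/9537255 ≈ 4.2357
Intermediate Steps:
x = -6161/20961 (x = 103/137 + 160/(-153) = 103*(1/137) + 160*(-1/153) = 103/137 - 160/153 = -6161/20961 ≈ -0.29393)
o = -2061/455 (o = 77/65 + (-60 - 60)/((-3*(-7))) = 77*(1/65) - 120/21 = 77/65 - 120*1/21 = 77/65 - 40/7 = -2061/455 ≈ -4.5297)
x - o = -6161/20961 - 1*(-2061/455) = -6161/20961 + 2061/455 = 40397366/9537255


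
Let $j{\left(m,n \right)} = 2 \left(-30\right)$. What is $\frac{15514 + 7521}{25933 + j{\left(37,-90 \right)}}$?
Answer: $\frac{23035}{25873} \approx 0.89031$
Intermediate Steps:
$j{\left(m,n \right)} = -60$
$\frac{15514 + 7521}{25933 + j{\left(37,-90 \right)}} = \frac{15514 + 7521}{25933 - 60} = \frac{23035}{25873}$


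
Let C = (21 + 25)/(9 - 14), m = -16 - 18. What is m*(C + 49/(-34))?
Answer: 1809/5 ≈ 361.80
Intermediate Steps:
m = -34
C = -46/5 (C = 46/(-5) = 46*(-⅕) = -46/5 ≈ -9.2000)
m*(C + 49/(-34)) = -34*(-46/5 + 49/(-34)) = -34*(-46/5 + 49*(-1/34)) = -34*(-46/5 - 49/34) = -34*(-1809/170) = 1809/5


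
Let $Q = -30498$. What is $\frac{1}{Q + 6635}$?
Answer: $- \frac{1}{23863} \approx -4.1906 \cdot 10^{-5}$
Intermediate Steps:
$\frac{1}{Q + 6635} = \frac{1}{-30498 + 6635} = \frac{1}{-23863} = - \frac{1}{23863}$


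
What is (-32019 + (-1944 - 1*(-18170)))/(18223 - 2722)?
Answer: -15793/15501 ≈ -1.0188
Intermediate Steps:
(-32019 + (-1944 - 1*(-18170)))/(18223 - 2722) = (-32019 + (-1944 + 18170))/15501 = (-32019 + 16226)*(1/15501) = -15793*1/15501 = -15793/15501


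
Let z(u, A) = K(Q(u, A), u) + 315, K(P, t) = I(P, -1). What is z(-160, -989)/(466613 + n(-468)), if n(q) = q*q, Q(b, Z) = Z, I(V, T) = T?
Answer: 314/685637 ≈ 0.00045797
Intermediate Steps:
K(P, t) = -1
z(u, A) = 314 (z(u, A) = -1 + 315 = 314)
n(q) = q²
z(-160, -989)/(466613 + n(-468)) = 314/(466613 + (-468)²) = 314/(466613 + 219024) = 314/685637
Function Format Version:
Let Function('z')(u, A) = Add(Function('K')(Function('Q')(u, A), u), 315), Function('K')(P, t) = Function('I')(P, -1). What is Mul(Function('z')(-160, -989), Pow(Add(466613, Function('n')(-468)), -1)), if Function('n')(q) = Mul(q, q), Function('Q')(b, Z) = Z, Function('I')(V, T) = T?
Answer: Rational(314, 685637) ≈ 0.00045797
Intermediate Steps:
Function('K')(P, t) = -1
Function('z')(u, A) = 314 (Function('z')(u, A) = Add(-1, 315) = 314)
Function('n')(q) = Pow(q, 2)
Mul(Function('z')(-160, -989), Pow(Add(466613, Function('n')(-468)), -1)) = Mul(314, Pow(Add(466613, Pow(-468, 2)), -1)) = Mul(314, Pow(Add(466613, 219024), -1)) = Mul(314, Pow(685637, -1)) = Mul(314, Rational(1, 685637)) = Rational(314, 685637)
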